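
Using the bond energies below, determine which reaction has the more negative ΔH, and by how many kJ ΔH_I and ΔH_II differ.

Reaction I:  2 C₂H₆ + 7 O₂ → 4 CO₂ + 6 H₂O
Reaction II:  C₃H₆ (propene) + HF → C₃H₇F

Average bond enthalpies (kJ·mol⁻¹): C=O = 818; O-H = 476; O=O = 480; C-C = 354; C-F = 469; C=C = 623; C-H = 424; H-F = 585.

Reaction I:
  Bonds broken (reactants):
    C-C: 2 × 354 = 708
    C-H: 12 × 424 = 5088
    O=O: 7 × 480 = 3360
    Σ(broken) = 9156 kJ
  Bonds formed (products):
    C=O: 8 × 818 = 6544
    O-H: 12 × 476 = 5712
    Σ(formed) = 12256 kJ
  ΔH_I = 9156 − 12256 = −3100 kJ
Reaction II:
  Bonds broken (reactants):
    C-C: 1 × 354 = 354
    C-H: 6 × 424 = 2544
    C=C: 1 × 623 = 623
    H-F: 1 × 585 = 585
    Σ(broken) = 4106 kJ
  Bonds formed (products):
    C-C: 2 × 354 = 708
    C-F: 1 × 469 = 469
    C-H: 7 × 424 = 2968
    Σ(formed) = 4145 kJ
  ΔH_II = 4106 − 4145 = −39 kJ
ΔH_I − ΔH_II = −3061 kJ, so reaction I has the more negative ΔH; |ΔH_I − ΔH_II| = 3061 kJ.

Reaction I, by 3061 kJ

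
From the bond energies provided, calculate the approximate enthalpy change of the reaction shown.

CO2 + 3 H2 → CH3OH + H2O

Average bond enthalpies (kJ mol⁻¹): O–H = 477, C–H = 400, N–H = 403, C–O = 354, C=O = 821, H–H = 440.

ΔH ≈ −23 kJ

Bonds broken (reactants):
  C=O: 2 × 821 = 1642
  H–H: 3 × 440 = 1320
  Σ(broken) = 2962 kJ
Bonds formed (products):
  C–H: 3 × 400 = 1200
  C–O: 1 × 354 = 354
  O–H: 3 × 477 = 1431
  Σ(formed) = 2985 kJ
ΔH = Σ(broken) − Σ(formed) = 2962 − 2985 = −23 kJ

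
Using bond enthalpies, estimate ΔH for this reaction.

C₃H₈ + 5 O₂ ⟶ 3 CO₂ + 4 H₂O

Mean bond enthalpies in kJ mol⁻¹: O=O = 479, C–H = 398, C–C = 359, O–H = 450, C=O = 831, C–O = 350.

ΔH ≈ −2289 kJ

Bonds broken (reactants):
  C–C: 2 × 359 = 718
  C–H: 8 × 398 = 3184
  O=O: 5 × 479 = 2395
  Σ(broken) = 6297 kJ
Bonds formed (products):
  C=O: 6 × 831 = 4986
  O–H: 8 × 450 = 3600
  Σ(formed) = 8586 kJ
ΔH = Σ(broken) − Σ(formed) = 6297 − 8586 = −2289 kJ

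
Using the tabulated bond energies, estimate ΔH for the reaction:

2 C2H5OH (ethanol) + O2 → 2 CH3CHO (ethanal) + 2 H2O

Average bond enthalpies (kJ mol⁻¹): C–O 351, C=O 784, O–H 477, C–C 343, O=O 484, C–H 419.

ΔH ≈ −498 kJ

Bonds broken (reactants):
  C–C: 2 × 343 = 686
  C–H: 10 × 419 = 4190
  C–O: 2 × 351 = 702
  O–H: 2 × 477 = 954
  O=O: 1 × 484 = 484
  Σ(broken) = 7016 kJ
Bonds formed (products):
  C–C: 2 × 343 = 686
  C–H: 8 × 419 = 3352
  C=O: 2 × 784 = 1568
  O–H: 4 × 477 = 1908
  Σ(formed) = 7514 kJ
ΔH = Σ(broken) − Σ(formed) = 7016 − 7514 = −498 kJ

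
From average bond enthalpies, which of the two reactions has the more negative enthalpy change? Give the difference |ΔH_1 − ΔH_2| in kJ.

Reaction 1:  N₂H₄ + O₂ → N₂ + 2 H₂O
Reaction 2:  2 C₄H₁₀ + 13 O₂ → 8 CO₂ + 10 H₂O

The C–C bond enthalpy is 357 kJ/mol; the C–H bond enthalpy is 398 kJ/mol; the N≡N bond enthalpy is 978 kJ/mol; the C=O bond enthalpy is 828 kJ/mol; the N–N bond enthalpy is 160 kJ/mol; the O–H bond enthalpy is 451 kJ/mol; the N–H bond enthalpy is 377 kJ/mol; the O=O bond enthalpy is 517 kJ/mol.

Reaction 2, by 4848 kJ

Reaction 1:
  Bonds broken (reactants):
    N–H: 4 × 377 = 1508
    N–N: 1 × 160 = 160
    O=O: 1 × 517 = 517
    Σ(broken) = 2185 kJ
  Bonds formed (products):
    N≡N: 1 × 978 = 978
    O–H: 4 × 451 = 1804
    Σ(formed) = 2782 kJ
  ΔH_1 = 2185 − 2782 = −597 kJ
Reaction 2:
  Bonds broken (reactants):
    C–C: 6 × 357 = 2142
    C–H: 20 × 398 = 7960
    O=O: 13 × 517 = 6721
    Σ(broken) = 16823 kJ
  Bonds formed (products):
    C=O: 16 × 828 = 13248
    O–H: 20 × 451 = 9020
    Σ(formed) = 22268 kJ
  ΔH_2 = 16823 − 22268 = −5445 kJ
ΔH_1 − ΔH_2 = +4848 kJ, so reaction 2 has the more negative ΔH; |ΔH_1 − ΔH_2| = 4848 kJ.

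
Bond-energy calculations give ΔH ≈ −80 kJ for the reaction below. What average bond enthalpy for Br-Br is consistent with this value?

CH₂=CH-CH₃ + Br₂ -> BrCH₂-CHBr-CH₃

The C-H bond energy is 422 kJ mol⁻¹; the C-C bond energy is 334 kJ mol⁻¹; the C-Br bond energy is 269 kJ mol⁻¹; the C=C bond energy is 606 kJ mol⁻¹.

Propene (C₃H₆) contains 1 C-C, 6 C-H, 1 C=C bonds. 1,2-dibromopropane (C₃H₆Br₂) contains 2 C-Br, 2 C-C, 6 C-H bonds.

Let D be the Br-Br bond energy.
Σ(broken) = 1×D + 1×334 + 6×422 + 1×606 = 3472 + D
Σ(formed) = 2×269 + 2×334 + 6×422 = 3738
ΔH = Σ(broken) − Σ(formed) = (3472 + D) − (3738) = −266 + D
Setting this equal to −80 kJ gives D = 186 kJ/mol.

D(Br-Br) ≈ 186 kJ/mol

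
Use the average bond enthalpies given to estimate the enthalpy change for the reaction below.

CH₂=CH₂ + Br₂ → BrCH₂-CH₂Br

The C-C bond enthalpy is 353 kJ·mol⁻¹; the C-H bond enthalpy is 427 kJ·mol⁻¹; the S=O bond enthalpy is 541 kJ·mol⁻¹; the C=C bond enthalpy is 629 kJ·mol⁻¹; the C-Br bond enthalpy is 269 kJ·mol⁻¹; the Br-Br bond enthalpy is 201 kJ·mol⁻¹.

Bonds broken (reactants):
  Br-Br: 1 × 201 = 201
  C-H: 4 × 427 = 1708
  C=C: 1 × 629 = 629
  Σ(broken) = 2538 kJ
Bonds formed (products):
  C-Br: 2 × 269 = 538
  C-C: 1 × 353 = 353
  C-H: 4 × 427 = 1708
  Σ(formed) = 2599 kJ
ΔH = Σ(broken) − Σ(formed) = 2538 − 2599 = −61 kJ

ΔH ≈ −61 kJ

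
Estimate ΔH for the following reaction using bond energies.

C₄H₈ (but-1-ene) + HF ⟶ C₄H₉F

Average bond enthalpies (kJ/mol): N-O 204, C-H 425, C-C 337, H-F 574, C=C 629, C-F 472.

Bonds broken (reactants):
  C-C: 2 × 337 = 674
  C-H: 8 × 425 = 3400
  C=C: 1 × 629 = 629
  H-F: 1 × 574 = 574
  Σ(broken) = 5277 kJ
Bonds formed (products):
  C-C: 3 × 337 = 1011
  C-F: 1 × 472 = 472
  C-H: 9 × 425 = 3825
  Σ(formed) = 5308 kJ
ΔH = Σ(broken) − Σ(formed) = 5277 − 5308 = −31 kJ

ΔH ≈ −31 kJ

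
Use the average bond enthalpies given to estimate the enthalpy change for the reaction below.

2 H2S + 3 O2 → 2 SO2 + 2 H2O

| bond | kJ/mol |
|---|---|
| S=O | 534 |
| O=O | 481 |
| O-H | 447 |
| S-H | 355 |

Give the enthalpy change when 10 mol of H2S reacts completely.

ΔH = −5305 kJ

Bonds broken (reactants):
  O=O: 3 × 481 = 1443
  S-H: 4 × 355 = 1420
  Σ(broken) = 2863 kJ
Bonds formed (products):
  O-H: 4 × 447 = 1788
  S=O: 4 × 534 = 2136
  Σ(formed) = 3924 kJ
ΔH = Σ(broken) − Σ(formed) = 2863 − 3924 = −1061 kJ
For 5× the reaction as written: 5 × (−1061) = −5305 kJ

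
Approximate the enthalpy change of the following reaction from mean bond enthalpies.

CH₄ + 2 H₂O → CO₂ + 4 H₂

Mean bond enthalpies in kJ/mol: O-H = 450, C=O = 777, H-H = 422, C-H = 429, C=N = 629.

Bonds broken (reactants):
  C-H: 4 × 429 = 1716
  O-H: 4 × 450 = 1800
  Σ(broken) = 3516 kJ
Bonds formed (products):
  C=O: 2 × 777 = 1554
  H-H: 4 × 422 = 1688
  Σ(formed) = 3242 kJ
ΔH = Σ(broken) − Σ(formed) = 3516 − 3242 = +274 kJ

ΔH ≈ +274 kJ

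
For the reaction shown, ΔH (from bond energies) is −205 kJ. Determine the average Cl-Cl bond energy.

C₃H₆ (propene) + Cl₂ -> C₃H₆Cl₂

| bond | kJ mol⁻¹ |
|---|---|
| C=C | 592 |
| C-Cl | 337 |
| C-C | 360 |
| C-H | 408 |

D(Cl-Cl) ≈ 237 kJ/mol

Let D be the Cl-Cl bond energy.
Σ(broken) = 1×360 + 6×408 + 1×592 + 1×D = 3400 + D
Σ(formed) = 2×360 + 2×337 + 6×408 = 3842
ΔH = Σ(broken) − Σ(formed) = (3400 + D) − (3842) = −442 + D
Setting this equal to −205 kJ gives D = 237 kJ/mol.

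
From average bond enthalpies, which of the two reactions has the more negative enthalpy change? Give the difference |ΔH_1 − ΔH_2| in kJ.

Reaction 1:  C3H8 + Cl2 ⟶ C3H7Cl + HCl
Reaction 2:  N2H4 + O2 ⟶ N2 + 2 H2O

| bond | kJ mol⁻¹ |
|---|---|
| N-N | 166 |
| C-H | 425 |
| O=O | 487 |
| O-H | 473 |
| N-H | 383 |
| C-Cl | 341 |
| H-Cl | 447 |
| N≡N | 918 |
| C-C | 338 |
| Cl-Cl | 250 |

Reaction 2, by 512 kJ

Reaction 1:
  Bonds broken (reactants):
    C-C: 2 × 338 = 676
    C-H: 8 × 425 = 3400
    Cl-Cl: 1 × 250 = 250
    Σ(broken) = 4326 kJ
  Bonds formed (products):
    C-C: 2 × 338 = 676
    C-Cl: 1 × 341 = 341
    C-H: 7 × 425 = 2975
    H-Cl: 1 × 447 = 447
    Σ(formed) = 4439 kJ
  ΔH_1 = 4326 − 4439 = −113 kJ
Reaction 2:
  Bonds broken (reactants):
    N-H: 4 × 383 = 1532
    N-N: 1 × 166 = 166
    O=O: 1 × 487 = 487
    Σ(broken) = 2185 kJ
  Bonds formed (products):
    N≡N: 1 × 918 = 918
    O-H: 4 × 473 = 1892
    Σ(formed) = 2810 kJ
  ΔH_2 = 2185 − 2810 = −625 kJ
ΔH_1 − ΔH_2 = +512 kJ, so reaction 2 has the more negative ΔH; |ΔH_1 − ΔH_2| = 512 kJ.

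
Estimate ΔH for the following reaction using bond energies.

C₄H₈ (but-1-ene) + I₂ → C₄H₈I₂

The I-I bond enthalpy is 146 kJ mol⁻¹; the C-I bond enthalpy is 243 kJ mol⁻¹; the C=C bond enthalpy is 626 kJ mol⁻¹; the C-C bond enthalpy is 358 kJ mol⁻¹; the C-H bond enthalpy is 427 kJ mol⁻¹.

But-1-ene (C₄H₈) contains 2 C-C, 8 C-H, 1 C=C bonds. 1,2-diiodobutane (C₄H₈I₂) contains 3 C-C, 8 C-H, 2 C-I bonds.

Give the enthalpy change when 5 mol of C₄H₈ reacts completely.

ΔH = −360 kJ

Bonds broken (reactants):
  C-C: 2 × 358 = 716
  C-H: 8 × 427 = 3416
  C=C: 1 × 626 = 626
  I-I: 1 × 146 = 146
  Σ(broken) = 4904 kJ
Bonds formed (products):
  C-C: 3 × 358 = 1074
  C-H: 8 × 427 = 3416
  C-I: 2 × 243 = 486
  Σ(formed) = 4976 kJ
ΔH = Σ(broken) − Σ(formed) = 4904 − 4976 = −72 kJ
For 5× the reaction as written: 5 × (−72) = −360 kJ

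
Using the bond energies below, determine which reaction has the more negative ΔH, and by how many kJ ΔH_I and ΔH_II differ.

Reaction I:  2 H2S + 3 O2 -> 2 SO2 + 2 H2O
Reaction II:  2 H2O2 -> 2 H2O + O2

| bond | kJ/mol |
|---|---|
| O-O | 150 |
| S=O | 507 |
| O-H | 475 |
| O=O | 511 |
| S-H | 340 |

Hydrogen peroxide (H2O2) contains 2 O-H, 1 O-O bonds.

Reaction I, by 824 kJ

Reaction I:
  Bonds broken (reactants):
    O=O: 3 × 511 = 1533
    S-H: 4 × 340 = 1360
    Σ(broken) = 2893 kJ
  Bonds formed (products):
    O-H: 4 × 475 = 1900
    S=O: 4 × 507 = 2028
    Σ(formed) = 3928 kJ
  ΔH_I = 2893 − 3928 = −1035 kJ
Reaction II:
  Bonds broken (reactants):
    O-H: 4 × 475 = 1900
    O-O: 2 × 150 = 300
    Σ(broken) = 2200 kJ
  Bonds formed (products):
    O-H: 4 × 475 = 1900
    O=O: 1 × 511 = 511
    Σ(formed) = 2411 kJ
  ΔH_II = 2200 − 2411 = −211 kJ
ΔH_I − ΔH_II = −824 kJ, so reaction I has the more negative ΔH; |ΔH_I − ΔH_II| = 824 kJ.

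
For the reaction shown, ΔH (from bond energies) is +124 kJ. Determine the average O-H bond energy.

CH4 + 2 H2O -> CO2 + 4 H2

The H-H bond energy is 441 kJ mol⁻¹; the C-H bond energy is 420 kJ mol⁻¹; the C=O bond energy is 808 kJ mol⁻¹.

Let D be the O-H bond energy.
Σ(broken) = 4×420 + 4×D = 1680 + 4D
Σ(formed) = 2×808 + 4×441 = 3380
ΔH = Σ(broken) − Σ(formed) = (1680 + 4D) − (3380) = −1700 + 4D
Setting this equal to +124 kJ gives 4D = 1824, so D = 456 kJ/mol.

D(O-H) ≈ 456 kJ/mol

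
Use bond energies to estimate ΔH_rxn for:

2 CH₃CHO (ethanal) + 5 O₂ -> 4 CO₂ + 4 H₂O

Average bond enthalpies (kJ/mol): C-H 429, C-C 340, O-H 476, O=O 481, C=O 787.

ΔH ≈ −2013 kJ

Bonds broken (reactants):
  C-C: 2 × 340 = 680
  C-H: 8 × 429 = 3432
  C=O: 2 × 787 = 1574
  O=O: 5 × 481 = 2405
  Σ(broken) = 8091 kJ
Bonds formed (products):
  C=O: 8 × 787 = 6296
  O-H: 8 × 476 = 3808
  Σ(formed) = 10104 kJ
ΔH = Σ(broken) − Σ(formed) = 8091 − 10104 = −2013 kJ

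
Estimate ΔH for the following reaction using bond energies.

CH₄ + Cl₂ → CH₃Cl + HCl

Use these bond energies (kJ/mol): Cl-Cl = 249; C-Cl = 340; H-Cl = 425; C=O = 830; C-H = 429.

Bonds broken (reactants):
  C-H: 4 × 429 = 1716
  Cl-Cl: 1 × 249 = 249
  Σ(broken) = 1965 kJ
Bonds formed (products):
  C-Cl: 1 × 340 = 340
  C-H: 3 × 429 = 1287
  H-Cl: 1 × 425 = 425
  Σ(formed) = 2052 kJ
ΔH = Σ(broken) − Σ(formed) = 1965 − 2052 = −87 kJ

ΔH ≈ −87 kJ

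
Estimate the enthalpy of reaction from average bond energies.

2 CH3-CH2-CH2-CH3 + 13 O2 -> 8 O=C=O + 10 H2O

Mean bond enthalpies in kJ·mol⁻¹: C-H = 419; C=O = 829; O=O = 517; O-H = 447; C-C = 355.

ΔH ≈ −4973 kJ

Bonds broken (reactants):
  C-C: 6 × 355 = 2130
  C-H: 20 × 419 = 8380
  O=O: 13 × 517 = 6721
  Σ(broken) = 17231 kJ
Bonds formed (products):
  C=O: 16 × 829 = 13264
  O-H: 20 × 447 = 8940
  Σ(formed) = 22204 kJ
ΔH = Σ(broken) − Σ(formed) = 17231 − 22204 = −4973 kJ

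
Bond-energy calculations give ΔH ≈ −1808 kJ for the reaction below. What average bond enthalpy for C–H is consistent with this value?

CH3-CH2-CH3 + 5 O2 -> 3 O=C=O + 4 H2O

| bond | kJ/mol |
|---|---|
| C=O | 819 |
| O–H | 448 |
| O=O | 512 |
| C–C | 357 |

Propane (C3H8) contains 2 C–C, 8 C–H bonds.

D(C–H) ≈ 427 kJ/mol

Let D be the C–H bond energy.
Σ(broken) = 2×357 + 8×D + 5×512 = 3274 + 8D
Σ(formed) = 6×819 + 8×448 = 8498
ΔH = Σ(broken) − Σ(formed) = (3274 + 8D) − (8498) = −5224 + 8D
Setting this equal to −1808 kJ gives 8D = 3416, so D = 427 kJ/mol.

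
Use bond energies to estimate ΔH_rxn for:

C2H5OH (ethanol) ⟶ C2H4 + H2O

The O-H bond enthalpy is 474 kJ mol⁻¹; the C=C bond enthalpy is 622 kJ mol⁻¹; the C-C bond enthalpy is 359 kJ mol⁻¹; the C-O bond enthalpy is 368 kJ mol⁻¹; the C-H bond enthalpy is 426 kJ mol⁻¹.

Bonds broken (reactants):
  C-C: 1 × 359 = 359
  C-H: 5 × 426 = 2130
  C-O: 1 × 368 = 368
  O-H: 1 × 474 = 474
  Σ(broken) = 3331 kJ
Bonds formed (products):
  C-H: 4 × 426 = 1704
  C=C: 1 × 622 = 622
  O-H: 2 × 474 = 948
  Σ(formed) = 3274 kJ
ΔH = Σ(broken) − Σ(formed) = 3331 − 3274 = +57 kJ

ΔH ≈ +57 kJ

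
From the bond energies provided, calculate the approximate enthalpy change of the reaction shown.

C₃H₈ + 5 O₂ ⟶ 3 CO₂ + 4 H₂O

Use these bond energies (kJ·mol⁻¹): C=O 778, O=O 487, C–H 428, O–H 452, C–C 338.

ΔH ≈ −1749 kJ

Bonds broken (reactants):
  C–C: 2 × 338 = 676
  C–H: 8 × 428 = 3424
  O=O: 5 × 487 = 2435
  Σ(broken) = 6535 kJ
Bonds formed (products):
  C=O: 6 × 778 = 4668
  O–H: 8 × 452 = 3616
  Σ(formed) = 8284 kJ
ΔH = Σ(broken) − Σ(formed) = 6535 − 8284 = −1749 kJ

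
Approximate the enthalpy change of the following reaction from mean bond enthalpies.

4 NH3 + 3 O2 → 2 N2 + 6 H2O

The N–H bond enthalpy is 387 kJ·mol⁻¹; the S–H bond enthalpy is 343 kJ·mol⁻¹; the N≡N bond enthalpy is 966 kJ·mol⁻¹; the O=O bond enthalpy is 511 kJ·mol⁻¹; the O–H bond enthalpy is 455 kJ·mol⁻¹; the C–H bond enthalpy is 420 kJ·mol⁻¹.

Bonds broken (reactants):
  N–H: 12 × 387 = 4644
  O=O: 3 × 511 = 1533
  Σ(broken) = 6177 kJ
Bonds formed (products):
  N≡N: 2 × 966 = 1932
  O–H: 12 × 455 = 5460
  Σ(formed) = 7392 kJ
ΔH = Σ(broken) − Σ(formed) = 6177 − 7392 = −1215 kJ

ΔH ≈ −1215 kJ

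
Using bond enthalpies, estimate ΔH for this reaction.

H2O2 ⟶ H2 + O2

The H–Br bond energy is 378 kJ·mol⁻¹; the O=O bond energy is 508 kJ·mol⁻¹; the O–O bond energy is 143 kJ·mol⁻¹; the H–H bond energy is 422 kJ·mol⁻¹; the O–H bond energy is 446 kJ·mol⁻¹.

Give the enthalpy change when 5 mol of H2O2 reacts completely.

ΔH = +525 kJ

Bonds broken (reactants):
  O–H: 2 × 446 = 892
  O–O: 1 × 143 = 143
  Σ(broken) = 1035 kJ
Bonds formed (products):
  H–H: 1 × 422 = 422
  O=O: 1 × 508 = 508
  Σ(formed) = 930 kJ
ΔH = Σ(broken) − Σ(formed) = 1035 − 930 = +105 kJ
For 5× the reaction as written: 5 × (+105) = +525 kJ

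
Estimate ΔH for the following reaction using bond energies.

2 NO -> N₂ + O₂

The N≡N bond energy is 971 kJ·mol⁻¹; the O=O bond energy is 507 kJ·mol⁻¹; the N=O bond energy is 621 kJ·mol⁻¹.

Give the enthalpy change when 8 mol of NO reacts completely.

ΔH = −944 kJ

Bonds broken (reactants):
  N=O: 2 × 621 = 1242
  Σ(broken) = 1242 kJ
Bonds formed (products):
  N≡N: 1 × 971 = 971
  O=O: 1 × 507 = 507
  Σ(formed) = 1478 kJ
ΔH = Σ(broken) − Σ(formed) = 1242 − 1478 = −236 kJ
For 4× the reaction as written: 4 × (−236) = −944 kJ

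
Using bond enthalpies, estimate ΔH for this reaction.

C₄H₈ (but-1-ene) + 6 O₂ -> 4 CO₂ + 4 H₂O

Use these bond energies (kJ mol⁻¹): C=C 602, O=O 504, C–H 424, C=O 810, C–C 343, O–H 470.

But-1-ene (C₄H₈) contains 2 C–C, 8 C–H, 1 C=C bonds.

ΔH ≈ −2536 kJ

Bonds broken (reactants):
  C–C: 2 × 343 = 686
  C–H: 8 × 424 = 3392
  C=C: 1 × 602 = 602
  O=O: 6 × 504 = 3024
  Σ(broken) = 7704 kJ
Bonds formed (products):
  C=O: 8 × 810 = 6480
  O–H: 8 × 470 = 3760
  Σ(formed) = 10240 kJ
ΔH = Σ(broken) − Σ(formed) = 7704 − 10240 = −2536 kJ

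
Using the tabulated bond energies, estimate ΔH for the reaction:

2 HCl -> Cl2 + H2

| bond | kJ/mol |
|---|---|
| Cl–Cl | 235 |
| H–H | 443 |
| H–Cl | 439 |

Bonds broken (reactants):
  H–Cl: 2 × 439 = 878
  Σ(broken) = 878 kJ
Bonds formed (products):
  Cl–Cl: 1 × 235 = 235
  H–H: 1 × 443 = 443
  Σ(formed) = 678 kJ
ΔH = Σ(broken) − Σ(formed) = 878 − 678 = +200 kJ

ΔH ≈ +200 kJ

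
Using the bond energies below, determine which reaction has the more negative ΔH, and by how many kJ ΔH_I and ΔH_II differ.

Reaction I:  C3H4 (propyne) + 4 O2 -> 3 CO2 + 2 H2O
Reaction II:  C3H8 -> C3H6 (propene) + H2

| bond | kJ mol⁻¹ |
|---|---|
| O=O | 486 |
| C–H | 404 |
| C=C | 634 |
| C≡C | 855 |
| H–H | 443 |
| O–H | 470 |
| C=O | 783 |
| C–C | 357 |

Reaction I, by 1894 kJ

Reaction I:
  Bonds broken (reactants):
    C≡C: 1 × 855 = 855
    C–C: 1 × 357 = 357
    C–H: 4 × 404 = 1616
    O=O: 4 × 486 = 1944
    Σ(broken) = 4772 kJ
  Bonds formed (products):
    C=O: 6 × 783 = 4698
    O–H: 4 × 470 = 1880
    Σ(formed) = 6578 kJ
  ΔH_I = 4772 − 6578 = −1806 kJ
Reaction II:
  Bonds broken (reactants):
    C–C: 2 × 357 = 714
    C–H: 8 × 404 = 3232
    Σ(broken) = 3946 kJ
  Bonds formed (products):
    C–C: 1 × 357 = 357
    C–H: 6 × 404 = 2424
    C=C: 1 × 634 = 634
    H–H: 1 × 443 = 443
    Σ(formed) = 3858 kJ
  ΔH_II = 3946 − 3858 = +88 kJ
ΔH_I − ΔH_II = −1894 kJ, so reaction I has the more negative ΔH; |ΔH_I − ΔH_II| = 1894 kJ.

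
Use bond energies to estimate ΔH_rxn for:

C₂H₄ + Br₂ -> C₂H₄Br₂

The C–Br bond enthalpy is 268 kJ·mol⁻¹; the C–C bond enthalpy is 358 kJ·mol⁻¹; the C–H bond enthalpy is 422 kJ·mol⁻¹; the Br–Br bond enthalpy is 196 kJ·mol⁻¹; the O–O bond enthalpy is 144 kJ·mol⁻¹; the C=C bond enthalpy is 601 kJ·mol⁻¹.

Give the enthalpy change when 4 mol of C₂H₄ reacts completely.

ΔH = −388 kJ

Bonds broken (reactants):
  Br–Br: 1 × 196 = 196
  C–H: 4 × 422 = 1688
  C=C: 1 × 601 = 601
  Σ(broken) = 2485 kJ
Bonds formed (products):
  C–Br: 2 × 268 = 536
  C–C: 1 × 358 = 358
  C–H: 4 × 422 = 1688
  Σ(formed) = 2582 kJ
ΔH = Σ(broken) − Σ(formed) = 2485 − 2582 = −97 kJ
For 4× the reaction as written: 4 × (−97) = −388 kJ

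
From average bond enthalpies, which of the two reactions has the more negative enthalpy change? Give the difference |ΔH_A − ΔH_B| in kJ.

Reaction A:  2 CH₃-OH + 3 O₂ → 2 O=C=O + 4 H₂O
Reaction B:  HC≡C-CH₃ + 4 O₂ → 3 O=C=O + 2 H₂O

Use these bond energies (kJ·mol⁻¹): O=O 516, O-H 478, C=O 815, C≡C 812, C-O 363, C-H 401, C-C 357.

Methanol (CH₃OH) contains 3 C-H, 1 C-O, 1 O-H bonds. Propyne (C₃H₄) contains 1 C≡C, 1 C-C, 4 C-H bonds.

Reaction A:
  Bonds broken (reactants):
    C-H: 6 × 401 = 2406
    C-O: 2 × 363 = 726
    O-H: 2 × 478 = 956
    O=O: 3 × 516 = 1548
    Σ(broken) = 5636 kJ
  Bonds formed (products):
    C=O: 4 × 815 = 3260
    O-H: 8 × 478 = 3824
    Σ(formed) = 7084 kJ
  ΔH_A = 5636 − 7084 = −1448 kJ
Reaction B:
  Bonds broken (reactants):
    C≡C: 1 × 812 = 812
    C-C: 1 × 357 = 357
    C-H: 4 × 401 = 1604
    O=O: 4 × 516 = 2064
    Σ(broken) = 4837 kJ
  Bonds formed (products):
    C=O: 6 × 815 = 4890
    O-H: 4 × 478 = 1912
    Σ(formed) = 6802 kJ
  ΔH_B = 4837 − 6802 = −1965 kJ
ΔH_A − ΔH_B = +517 kJ, so reaction B has the more negative ΔH; |ΔH_A − ΔH_B| = 517 kJ.

Reaction B, by 517 kJ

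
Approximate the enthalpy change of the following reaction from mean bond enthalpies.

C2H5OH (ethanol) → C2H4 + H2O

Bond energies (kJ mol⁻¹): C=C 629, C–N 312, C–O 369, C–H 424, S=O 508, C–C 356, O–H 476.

Bonds broken (reactants):
  C–C: 1 × 356 = 356
  C–H: 5 × 424 = 2120
  C–O: 1 × 369 = 369
  O–H: 1 × 476 = 476
  Σ(broken) = 3321 kJ
Bonds formed (products):
  C–H: 4 × 424 = 1696
  C=C: 1 × 629 = 629
  O–H: 2 × 476 = 952
  Σ(formed) = 3277 kJ
ΔH = Σ(broken) − Σ(formed) = 3321 − 3277 = +44 kJ

ΔH ≈ +44 kJ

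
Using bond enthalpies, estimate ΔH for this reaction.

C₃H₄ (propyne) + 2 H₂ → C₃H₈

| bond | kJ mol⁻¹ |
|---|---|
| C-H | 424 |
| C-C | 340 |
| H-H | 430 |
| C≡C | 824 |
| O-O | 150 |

ΔH ≈ −352 kJ

Bonds broken (reactants):
  C≡C: 1 × 824 = 824
  C-C: 1 × 340 = 340
  C-H: 4 × 424 = 1696
  H-H: 2 × 430 = 860
  Σ(broken) = 3720 kJ
Bonds formed (products):
  C-C: 2 × 340 = 680
  C-H: 8 × 424 = 3392
  Σ(formed) = 4072 kJ
ΔH = Σ(broken) − Σ(formed) = 3720 − 4072 = −352 kJ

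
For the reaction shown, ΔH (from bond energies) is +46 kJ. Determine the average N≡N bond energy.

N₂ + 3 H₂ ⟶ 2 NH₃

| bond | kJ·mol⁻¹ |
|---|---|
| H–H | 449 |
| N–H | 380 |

D(N≡N) ≈ 979 kJ/mol

Let D be the N≡N bond energy.
Σ(broken) = 3×449 + 1×D = 1347 + D
Σ(formed) = 6×380 = 2280
ΔH = Σ(broken) − Σ(formed) = (1347 + D) − (2280) = −933 + D
Setting this equal to +46 kJ gives D = 979 kJ/mol.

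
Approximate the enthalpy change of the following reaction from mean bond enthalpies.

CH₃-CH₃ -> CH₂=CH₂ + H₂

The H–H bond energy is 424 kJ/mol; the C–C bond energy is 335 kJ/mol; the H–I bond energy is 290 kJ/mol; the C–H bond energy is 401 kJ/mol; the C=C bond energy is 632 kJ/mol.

ΔH ≈ +81 kJ

Bonds broken (reactants):
  C–C: 1 × 335 = 335
  C–H: 6 × 401 = 2406
  Σ(broken) = 2741 kJ
Bonds formed (products):
  C–H: 4 × 401 = 1604
  C=C: 1 × 632 = 632
  H–H: 1 × 424 = 424
  Σ(formed) = 2660 kJ
ΔH = Σ(broken) − Σ(formed) = 2741 − 2660 = +81 kJ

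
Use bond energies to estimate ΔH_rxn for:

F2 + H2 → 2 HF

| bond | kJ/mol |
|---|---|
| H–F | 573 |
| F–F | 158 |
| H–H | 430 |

ΔH ≈ −558 kJ

Bonds broken (reactants):
  F–F: 1 × 158 = 158
  H–H: 1 × 430 = 430
  Σ(broken) = 588 kJ
Bonds formed (products):
  H–F: 2 × 573 = 1146
  Σ(formed) = 1146 kJ
ΔH = Σ(broken) − Σ(formed) = 588 − 1146 = −558 kJ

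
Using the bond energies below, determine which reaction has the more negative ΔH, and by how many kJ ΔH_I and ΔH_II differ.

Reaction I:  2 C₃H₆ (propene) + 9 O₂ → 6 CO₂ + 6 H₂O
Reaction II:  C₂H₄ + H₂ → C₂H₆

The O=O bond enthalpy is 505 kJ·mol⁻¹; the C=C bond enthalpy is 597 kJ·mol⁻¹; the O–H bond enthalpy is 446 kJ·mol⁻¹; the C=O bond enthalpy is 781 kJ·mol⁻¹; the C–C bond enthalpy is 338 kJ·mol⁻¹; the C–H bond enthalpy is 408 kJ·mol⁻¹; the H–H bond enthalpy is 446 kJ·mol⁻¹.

Reaction I:
  Bonds broken (reactants):
    C–C: 2 × 338 = 676
    C–H: 12 × 408 = 4896
    C=C: 2 × 597 = 1194
    O=O: 9 × 505 = 4545
    Σ(broken) = 11311 kJ
  Bonds formed (products):
    C=O: 12 × 781 = 9372
    O–H: 12 × 446 = 5352
    Σ(formed) = 14724 kJ
  ΔH_I = 11311 − 14724 = −3413 kJ
Reaction II:
  Bonds broken (reactants):
    C–H: 4 × 408 = 1632
    C=C: 1 × 597 = 597
    H–H: 1 × 446 = 446
    Σ(broken) = 2675 kJ
  Bonds formed (products):
    C–C: 1 × 338 = 338
    C–H: 6 × 408 = 2448
    Σ(formed) = 2786 kJ
  ΔH_II = 2675 − 2786 = −111 kJ
ΔH_I − ΔH_II = −3302 kJ, so reaction I has the more negative ΔH; |ΔH_I − ΔH_II| = 3302 kJ.

Reaction I, by 3302 kJ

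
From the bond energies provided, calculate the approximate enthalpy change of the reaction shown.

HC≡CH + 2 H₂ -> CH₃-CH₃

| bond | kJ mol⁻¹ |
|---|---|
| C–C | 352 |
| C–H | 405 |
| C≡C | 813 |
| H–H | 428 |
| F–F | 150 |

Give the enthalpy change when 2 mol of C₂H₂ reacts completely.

ΔH = −606 kJ

Bonds broken (reactants):
  C≡C: 1 × 813 = 813
  C–H: 2 × 405 = 810
  H–H: 2 × 428 = 856
  Σ(broken) = 2479 kJ
Bonds formed (products):
  C–C: 1 × 352 = 352
  C–H: 6 × 405 = 2430
  Σ(formed) = 2782 kJ
ΔH = Σ(broken) − Σ(formed) = 2479 − 2782 = −303 kJ
For 2× the reaction as written: 2 × (−303) = −606 kJ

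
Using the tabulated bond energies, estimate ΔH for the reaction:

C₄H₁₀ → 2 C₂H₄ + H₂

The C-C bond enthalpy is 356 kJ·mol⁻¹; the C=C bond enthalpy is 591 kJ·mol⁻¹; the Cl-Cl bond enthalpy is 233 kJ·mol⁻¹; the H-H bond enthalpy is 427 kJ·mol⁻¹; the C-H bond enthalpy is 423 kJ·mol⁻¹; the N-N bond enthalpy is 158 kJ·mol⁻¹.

Bonds broken (reactants):
  C-C: 3 × 356 = 1068
  C-H: 10 × 423 = 4230
  Σ(broken) = 5298 kJ
Bonds formed (products):
  C-H: 8 × 423 = 3384
  C=C: 2 × 591 = 1182
  H-H: 1 × 427 = 427
  Σ(formed) = 4993 kJ
ΔH = Σ(broken) − Σ(formed) = 5298 − 4993 = +305 kJ

ΔH ≈ +305 kJ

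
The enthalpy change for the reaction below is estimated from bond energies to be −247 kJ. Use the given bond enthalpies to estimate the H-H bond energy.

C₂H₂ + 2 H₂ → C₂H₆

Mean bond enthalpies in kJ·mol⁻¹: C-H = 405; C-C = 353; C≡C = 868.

D(H-H) ≈ 429 kJ/mol

Let D be the H-H bond energy.
Σ(broken) = 1×868 + 2×405 + 2×D = 1678 + 2D
Σ(formed) = 1×353 + 6×405 = 2783
ΔH = Σ(broken) − Σ(formed) = (1678 + 2D) − (2783) = −1105 + 2D
Setting this equal to −247 kJ gives 2D = 858, so D = 429 kJ/mol.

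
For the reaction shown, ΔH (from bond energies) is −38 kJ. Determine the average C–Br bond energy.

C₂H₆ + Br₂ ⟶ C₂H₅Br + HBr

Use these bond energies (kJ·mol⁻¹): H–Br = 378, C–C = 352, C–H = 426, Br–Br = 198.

Let D be the C–Br bond energy.
Σ(broken) = 1×198 + 1×352 + 6×426 = 3106
Σ(formed) = 1×D + 1×352 + 5×426 + 1×378 = 2860 + D
ΔH = Σ(broken) − Σ(formed) = (3106) − (2860 + D) = +246 − D
Setting this equal to −38 kJ gives D = 284 kJ/mol.

D(C–Br) ≈ 284 kJ/mol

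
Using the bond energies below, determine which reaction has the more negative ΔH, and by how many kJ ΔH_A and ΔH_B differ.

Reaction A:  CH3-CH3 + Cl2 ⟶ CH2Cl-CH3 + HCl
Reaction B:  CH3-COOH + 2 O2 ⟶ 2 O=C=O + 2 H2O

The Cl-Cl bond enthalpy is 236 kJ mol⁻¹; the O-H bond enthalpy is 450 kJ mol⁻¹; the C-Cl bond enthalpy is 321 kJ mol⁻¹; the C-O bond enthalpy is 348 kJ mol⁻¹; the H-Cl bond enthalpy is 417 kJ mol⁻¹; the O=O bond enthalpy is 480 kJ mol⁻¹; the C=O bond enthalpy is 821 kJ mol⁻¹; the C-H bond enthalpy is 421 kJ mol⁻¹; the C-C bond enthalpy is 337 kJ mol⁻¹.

Reaction B, by 824 kJ

Reaction A:
  Bonds broken (reactants):
    C-C: 1 × 337 = 337
    C-H: 6 × 421 = 2526
    Cl-Cl: 1 × 236 = 236
    Σ(broken) = 3099 kJ
  Bonds formed (products):
    C-C: 1 × 337 = 337
    C-Cl: 1 × 321 = 321
    C-H: 5 × 421 = 2105
    H-Cl: 1 × 417 = 417
    Σ(formed) = 3180 kJ
  ΔH_A = 3099 − 3180 = −81 kJ
Reaction B:
  Bonds broken (reactants):
    C-C: 1 × 337 = 337
    C-H: 3 × 421 = 1263
    C-O: 1 × 348 = 348
    C=O: 1 × 821 = 821
    O-H: 1 × 450 = 450
    O=O: 2 × 480 = 960
    Σ(broken) = 4179 kJ
  Bonds formed (products):
    C=O: 4 × 821 = 3284
    O-H: 4 × 450 = 1800
    Σ(formed) = 5084 kJ
  ΔH_B = 4179 − 5084 = −905 kJ
ΔH_A − ΔH_B = +824 kJ, so reaction B has the more negative ΔH; |ΔH_A − ΔH_B| = 824 kJ.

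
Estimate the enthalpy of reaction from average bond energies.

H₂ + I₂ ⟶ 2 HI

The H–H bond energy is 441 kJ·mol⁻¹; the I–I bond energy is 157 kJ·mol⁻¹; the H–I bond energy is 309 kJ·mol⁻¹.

Bonds broken (reactants):
  H–H: 1 × 441 = 441
  I–I: 1 × 157 = 157
  Σ(broken) = 598 kJ
Bonds formed (products):
  H–I: 2 × 309 = 618
  Σ(formed) = 618 kJ
ΔH = Σ(broken) − Σ(formed) = 598 − 618 = −20 kJ

ΔH ≈ −20 kJ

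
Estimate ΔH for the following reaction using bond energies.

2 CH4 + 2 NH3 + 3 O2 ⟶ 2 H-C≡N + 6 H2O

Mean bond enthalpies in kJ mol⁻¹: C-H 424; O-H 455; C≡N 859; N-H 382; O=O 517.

ΔH ≈ −791 kJ

Bonds broken (reactants):
  C-H: 8 × 424 = 3392
  N-H: 6 × 382 = 2292
  O=O: 3 × 517 = 1551
  Σ(broken) = 7235 kJ
Bonds formed (products):
  C≡N: 2 × 859 = 1718
  C-H: 2 × 424 = 848
  O-H: 12 × 455 = 5460
  Σ(formed) = 8026 kJ
ΔH = Σ(broken) − Σ(formed) = 7235 − 8026 = −791 kJ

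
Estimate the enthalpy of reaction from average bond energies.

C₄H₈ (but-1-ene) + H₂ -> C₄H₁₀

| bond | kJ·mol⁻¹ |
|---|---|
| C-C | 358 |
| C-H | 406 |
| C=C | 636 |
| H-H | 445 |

Bonds broken (reactants):
  C-C: 2 × 358 = 716
  C-H: 8 × 406 = 3248
  C=C: 1 × 636 = 636
  H-H: 1 × 445 = 445
  Σ(broken) = 5045 kJ
Bonds formed (products):
  C-C: 3 × 358 = 1074
  C-H: 10 × 406 = 4060
  Σ(formed) = 5134 kJ
ΔH = Σ(broken) − Σ(formed) = 5045 − 5134 = −89 kJ

ΔH ≈ −89 kJ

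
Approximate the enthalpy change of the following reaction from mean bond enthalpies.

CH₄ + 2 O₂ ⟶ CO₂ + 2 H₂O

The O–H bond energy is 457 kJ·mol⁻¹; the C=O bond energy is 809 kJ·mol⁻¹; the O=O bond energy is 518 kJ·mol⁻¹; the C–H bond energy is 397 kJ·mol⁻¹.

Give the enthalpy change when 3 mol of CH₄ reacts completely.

Bonds broken (reactants):
  C–H: 4 × 397 = 1588
  O=O: 2 × 518 = 1036
  Σ(broken) = 2624 kJ
Bonds formed (products):
  C=O: 2 × 809 = 1618
  O–H: 4 × 457 = 1828
  Σ(formed) = 3446 kJ
ΔH = Σ(broken) − Σ(formed) = 2624 − 3446 = −822 kJ
For 3× the reaction as written: 3 × (−822) = −2466 kJ

ΔH = −2466 kJ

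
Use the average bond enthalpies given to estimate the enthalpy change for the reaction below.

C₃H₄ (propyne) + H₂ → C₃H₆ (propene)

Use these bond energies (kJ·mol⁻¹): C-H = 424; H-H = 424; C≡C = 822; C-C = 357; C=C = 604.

ΔH ≈ −206 kJ

Bonds broken (reactants):
  C≡C: 1 × 822 = 822
  C-C: 1 × 357 = 357
  C-H: 4 × 424 = 1696
  H-H: 1 × 424 = 424
  Σ(broken) = 3299 kJ
Bonds formed (products):
  C-C: 1 × 357 = 357
  C-H: 6 × 424 = 2544
  C=C: 1 × 604 = 604
  Σ(formed) = 3505 kJ
ΔH = Σ(broken) − Σ(formed) = 3299 − 3505 = −206 kJ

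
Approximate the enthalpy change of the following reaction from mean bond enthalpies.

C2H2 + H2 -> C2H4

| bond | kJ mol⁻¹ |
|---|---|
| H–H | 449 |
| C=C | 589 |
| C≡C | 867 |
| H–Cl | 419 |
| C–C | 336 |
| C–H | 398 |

Bonds broken (reactants):
  C≡C: 1 × 867 = 867
  C–H: 2 × 398 = 796
  H–H: 1 × 449 = 449
  Σ(broken) = 2112 kJ
Bonds formed (products):
  C–H: 4 × 398 = 1592
  C=C: 1 × 589 = 589
  Σ(formed) = 2181 kJ
ΔH = Σ(broken) − Σ(formed) = 2112 − 2181 = −69 kJ

ΔH ≈ −69 kJ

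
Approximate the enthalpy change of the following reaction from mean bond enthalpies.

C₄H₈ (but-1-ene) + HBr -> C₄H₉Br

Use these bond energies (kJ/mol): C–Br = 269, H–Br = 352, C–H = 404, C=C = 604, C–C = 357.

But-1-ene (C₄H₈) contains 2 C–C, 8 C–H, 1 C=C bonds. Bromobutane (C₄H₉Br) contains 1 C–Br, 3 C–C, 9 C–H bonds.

ΔH ≈ −74 kJ

Bonds broken (reactants):
  C–C: 2 × 357 = 714
  C–H: 8 × 404 = 3232
  C=C: 1 × 604 = 604
  H–Br: 1 × 352 = 352
  Σ(broken) = 4902 kJ
Bonds formed (products):
  C–Br: 1 × 269 = 269
  C–C: 3 × 357 = 1071
  C–H: 9 × 404 = 3636
  Σ(formed) = 4976 kJ
ΔH = Σ(broken) − Σ(formed) = 4902 − 4976 = −74 kJ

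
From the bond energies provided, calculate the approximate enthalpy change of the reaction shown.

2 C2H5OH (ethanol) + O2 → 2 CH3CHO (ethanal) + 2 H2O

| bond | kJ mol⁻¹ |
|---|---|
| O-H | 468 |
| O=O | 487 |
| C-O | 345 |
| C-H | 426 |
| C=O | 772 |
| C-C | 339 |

Bonds broken (reactants):
  C-C: 2 × 339 = 678
  C-H: 10 × 426 = 4260
  C-O: 2 × 345 = 690
  O-H: 2 × 468 = 936
  O=O: 1 × 487 = 487
  Σ(broken) = 7051 kJ
Bonds formed (products):
  C-C: 2 × 339 = 678
  C-H: 8 × 426 = 3408
  C=O: 2 × 772 = 1544
  O-H: 4 × 468 = 1872
  Σ(formed) = 7502 kJ
ΔH = Σ(broken) − Σ(formed) = 7051 − 7502 = −451 kJ

ΔH ≈ −451 kJ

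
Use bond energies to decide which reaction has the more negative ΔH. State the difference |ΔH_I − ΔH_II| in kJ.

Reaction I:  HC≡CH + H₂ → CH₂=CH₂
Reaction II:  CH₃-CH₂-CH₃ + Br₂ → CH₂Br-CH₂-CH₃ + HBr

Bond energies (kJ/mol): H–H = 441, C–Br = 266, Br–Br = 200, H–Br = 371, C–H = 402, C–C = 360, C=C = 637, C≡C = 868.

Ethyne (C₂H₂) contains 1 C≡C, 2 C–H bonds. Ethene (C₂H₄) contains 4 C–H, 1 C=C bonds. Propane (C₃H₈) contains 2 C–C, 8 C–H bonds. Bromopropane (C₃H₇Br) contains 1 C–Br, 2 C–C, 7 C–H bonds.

Reaction I:
  Bonds broken (reactants):
    C≡C: 1 × 868 = 868
    C–H: 2 × 402 = 804
    H–H: 1 × 441 = 441
    Σ(broken) = 2113 kJ
  Bonds formed (products):
    C–H: 4 × 402 = 1608
    C=C: 1 × 637 = 637
    Σ(formed) = 2245 kJ
  ΔH_I = 2113 − 2245 = −132 kJ
Reaction II:
  Bonds broken (reactants):
    Br–Br: 1 × 200 = 200
    C–C: 2 × 360 = 720
    C–H: 8 × 402 = 3216
    Σ(broken) = 4136 kJ
  Bonds formed (products):
    C–Br: 1 × 266 = 266
    C–C: 2 × 360 = 720
    C–H: 7 × 402 = 2814
    H–Br: 1 × 371 = 371
    Σ(formed) = 4171 kJ
  ΔH_II = 4136 − 4171 = −35 kJ
ΔH_I − ΔH_II = −97 kJ, so reaction I has the more negative ΔH; |ΔH_I − ΔH_II| = 97 kJ.

Reaction I, by 97 kJ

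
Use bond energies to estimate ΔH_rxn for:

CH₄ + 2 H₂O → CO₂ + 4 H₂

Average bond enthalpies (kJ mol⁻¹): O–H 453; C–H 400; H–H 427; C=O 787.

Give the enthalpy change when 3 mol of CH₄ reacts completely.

Bonds broken (reactants):
  C–H: 4 × 400 = 1600
  O–H: 4 × 453 = 1812
  Σ(broken) = 3412 kJ
Bonds formed (products):
  C=O: 2 × 787 = 1574
  H–H: 4 × 427 = 1708
  Σ(formed) = 3282 kJ
ΔH = Σ(broken) − Σ(formed) = 3412 − 3282 = +130 kJ
For 3× the reaction as written: 3 × (+130) = +390 kJ

ΔH = +390 kJ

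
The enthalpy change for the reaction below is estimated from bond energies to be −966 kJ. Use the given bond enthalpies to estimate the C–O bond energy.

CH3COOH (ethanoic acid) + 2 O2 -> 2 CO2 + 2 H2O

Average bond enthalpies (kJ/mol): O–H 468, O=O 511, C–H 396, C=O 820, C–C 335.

D(C–O) ≈ 353 kJ/mol

Let D be the C–O bond energy.
Σ(broken) = 1×335 + 3×396 + 1×D + 1×820 + 1×468 + 2×511 = 3833 + D
Σ(formed) = 4×820 + 4×468 = 5152
ΔH = Σ(broken) − Σ(formed) = (3833 + D) − (5152) = −1319 + D
Setting this equal to −966 kJ gives D = 353 kJ/mol.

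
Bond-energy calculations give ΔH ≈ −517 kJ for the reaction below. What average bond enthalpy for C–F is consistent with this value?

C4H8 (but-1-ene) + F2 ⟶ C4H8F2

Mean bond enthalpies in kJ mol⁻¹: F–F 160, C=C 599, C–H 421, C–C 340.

Let D be the C–F bond energy.
Σ(broken) = 2×340 + 8×421 + 1×599 + 1×160 = 4807
Σ(formed) = 3×340 + 2×D + 8×421 = 4388 + 2D
ΔH = Σ(broken) − Σ(formed) = (4807) − (4388 + 2D) = +419 − 2D
Setting this equal to −517 kJ gives 2D = 936, so D = 468 kJ/mol.

D(C–F) ≈ 468 kJ/mol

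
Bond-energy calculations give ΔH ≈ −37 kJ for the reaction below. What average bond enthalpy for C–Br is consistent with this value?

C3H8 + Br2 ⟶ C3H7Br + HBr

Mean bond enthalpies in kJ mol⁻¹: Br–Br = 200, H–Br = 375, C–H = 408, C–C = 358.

Let D be the C–Br bond energy.
Σ(broken) = 1×200 + 2×358 + 8×408 = 4180
Σ(formed) = 1×D + 2×358 + 7×408 + 1×375 = 3947 + D
ΔH = Σ(broken) − Σ(formed) = (4180) − (3947 + D) = +233 − D
Setting this equal to −37 kJ gives D = 270 kJ/mol.

D(C–Br) ≈ 270 kJ/mol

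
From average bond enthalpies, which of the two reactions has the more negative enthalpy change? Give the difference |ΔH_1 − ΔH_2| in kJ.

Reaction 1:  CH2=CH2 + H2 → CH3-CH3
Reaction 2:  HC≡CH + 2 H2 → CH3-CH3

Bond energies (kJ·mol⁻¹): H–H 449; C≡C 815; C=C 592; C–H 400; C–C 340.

Reaction 1:
  Bonds broken (reactants):
    C–H: 4 × 400 = 1600
    C=C: 1 × 592 = 592
    H–H: 1 × 449 = 449
    Σ(broken) = 2641 kJ
  Bonds formed (products):
    C–C: 1 × 340 = 340
    C–H: 6 × 400 = 2400
    Σ(formed) = 2740 kJ
  ΔH_1 = 2641 − 2740 = −99 kJ
Reaction 2:
  Bonds broken (reactants):
    C≡C: 1 × 815 = 815
    C–H: 2 × 400 = 800
    H–H: 2 × 449 = 898
    Σ(broken) = 2513 kJ
  Bonds formed (products):
    C–C: 1 × 340 = 340
    C–H: 6 × 400 = 2400
    Σ(formed) = 2740 kJ
  ΔH_2 = 2513 − 2740 = −227 kJ
ΔH_1 − ΔH_2 = +128 kJ, so reaction 2 has the more negative ΔH; |ΔH_1 − ΔH_2| = 128 kJ.

Reaction 2, by 128 kJ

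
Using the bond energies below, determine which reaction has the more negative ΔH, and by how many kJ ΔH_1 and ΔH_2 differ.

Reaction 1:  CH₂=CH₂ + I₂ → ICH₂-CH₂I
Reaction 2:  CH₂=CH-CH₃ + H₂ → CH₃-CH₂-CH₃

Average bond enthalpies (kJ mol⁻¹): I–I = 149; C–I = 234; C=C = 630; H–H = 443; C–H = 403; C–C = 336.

Reaction 2, by 44 kJ

Reaction 1:
  Bonds broken (reactants):
    C–H: 4 × 403 = 1612
    C=C: 1 × 630 = 630
    I–I: 1 × 149 = 149
    Σ(broken) = 2391 kJ
  Bonds formed (products):
    C–C: 1 × 336 = 336
    C–H: 4 × 403 = 1612
    C–I: 2 × 234 = 468
    Σ(formed) = 2416 kJ
  ΔH_1 = 2391 − 2416 = −25 kJ
Reaction 2:
  Bonds broken (reactants):
    C–C: 1 × 336 = 336
    C–H: 6 × 403 = 2418
    C=C: 1 × 630 = 630
    H–H: 1 × 443 = 443
    Σ(broken) = 3827 kJ
  Bonds formed (products):
    C–C: 2 × 336 = 672
    C–H: 8 × 403 = 3224
    Σ(formed) = 3896 kJ
  ΔH_2 = 3827 − 3896 = −69 kJ
ΔH_1 − ΔH_2 = +44 kJ, so reaction 2 has the more negative ΔH; |ΔH_1 − ΔH_2| = 44 kJ.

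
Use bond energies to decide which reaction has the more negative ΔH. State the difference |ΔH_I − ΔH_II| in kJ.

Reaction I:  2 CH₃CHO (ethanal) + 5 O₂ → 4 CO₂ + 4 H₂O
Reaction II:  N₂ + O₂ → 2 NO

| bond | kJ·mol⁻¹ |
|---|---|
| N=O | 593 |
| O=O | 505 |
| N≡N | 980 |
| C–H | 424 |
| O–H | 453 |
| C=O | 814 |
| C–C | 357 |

Reaction I:
  Bonds broken (reactants):
    C–C: 2 × 357 = 714
    C–H: 8 × 424 = 3392
    C=O: 2 × 814 = 1628
    O=O: 5 × 505 = 2525
    Σ(broken) = 8259 kJ
  Bonds formed (products):
    C=O: 8 × 814 = 6512
    O–H: 8 × 453 = 3624
    Σ(formed) = 10136 kJ
  ΔH_I = 8259 − 10136 = −1877 kJ
Reaction II:
  Bonds broken (reactants):
    N≡N: 1 × 980 = 980
    O=O: 1 × 505 = 505
    Σ(broken) = 1485 kJ
  Bonds formed (products):
    N=O: 2 × 593 = 1186
    Σ(formed) = 1186 kJ
  ΔH_II = 1485 − 1186 = +299 kJ
ΔH_I − ΔH_II = −2176 kJ, so reaction I has the more negative ΔH; |ΔH_I − ΔH_II| = 2176 kJ.

Reaction I, by 2176 kJ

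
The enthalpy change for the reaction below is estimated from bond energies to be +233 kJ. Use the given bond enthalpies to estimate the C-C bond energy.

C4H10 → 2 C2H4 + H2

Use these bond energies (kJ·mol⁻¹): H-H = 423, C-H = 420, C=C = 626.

Let D be the C-C bond energy.
Σ(broken) = 3×D + 10×420 = 4200 + 3D
Σ(formed) = 8×420 + 2×626 + 1×423 = 5035
ΔH = Σ(broken) − Σ(formed) = (4200 + 3D) − (5035) = −835 + 3D
Setting this equal to +233 kJ gives 3D = 1068, so D = 356 kJ/mol.

D(C-C) ≈ 356 kJ/mol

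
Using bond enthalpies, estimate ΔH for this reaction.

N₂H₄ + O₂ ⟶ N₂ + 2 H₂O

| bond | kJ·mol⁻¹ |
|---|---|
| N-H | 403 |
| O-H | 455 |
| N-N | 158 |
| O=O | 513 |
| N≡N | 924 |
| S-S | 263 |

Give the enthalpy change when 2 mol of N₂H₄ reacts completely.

Bonds broken (reactants):
  N-H: 4 × 403 = 1612
  N-N: 1 × 158 = 158
  O=O: 1 × 513 = 513
  Σ(broken) = 2283 kJ
Bonds formed (products):
  N≡N: 1 × 924 = 924
  O-H: 4 × 455 = 1820
  Σ(formed) = 2744 kJ
ΔH = Σ(broken) − Σ(formed) = 2283 − 2744 = −461 kJ
For 2× the reaction as written: 2 × (−461) = −922 kJ

ΔH = −922 kJ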